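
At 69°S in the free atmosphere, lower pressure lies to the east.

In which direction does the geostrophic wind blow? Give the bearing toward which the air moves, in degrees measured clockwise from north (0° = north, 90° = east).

000°

The pressure-gradient force points toward the east (bearing 090°).
Geostrophic balance: in the Southern Hemisphere the Coriolis force deflects motion to the left, so the geostrophic wind blows 90° to the left of the pressure-gradient force (low pressure on the right).
Rotating 090° by 90° counterclockwise gives 000° — the wind blows toward the north.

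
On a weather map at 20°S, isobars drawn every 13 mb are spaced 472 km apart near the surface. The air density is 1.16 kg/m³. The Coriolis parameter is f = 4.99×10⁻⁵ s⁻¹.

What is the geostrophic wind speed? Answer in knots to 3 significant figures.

92.5 knots

Pressure gradient: |∂P/∂n| = 1300 Pa / 472000 m = 2.75×10⁻³ Pa/m
Geostrophic balance (pressure-gradient force = Coriolis force):
V_g = (1/(fρ)) |∂P/∂n| = 2.75×10⁻³ / (4.99×10⁻⁵ × 1.16) = 47.6 m/s
Converting: 47.6 m/s × 1.944 = 92.5 knots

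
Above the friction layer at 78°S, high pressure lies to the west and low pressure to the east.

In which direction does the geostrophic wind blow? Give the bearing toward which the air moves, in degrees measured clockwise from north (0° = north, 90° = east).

The pressure-gradient force points toward the east (bearing 090°).
Geostrophic balance: in the Southern Hemisphere the Coriolis force deflects motion to the left, so the geostrophic wind blows 90° to the left of the pressure-gradient force (low pressure on the right).
Rotating 090° by 90° counterclockwise gives 000° — the wind blows toward the north.

000°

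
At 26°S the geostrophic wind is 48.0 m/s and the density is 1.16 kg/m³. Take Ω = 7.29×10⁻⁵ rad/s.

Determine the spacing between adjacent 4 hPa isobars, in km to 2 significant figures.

Coriolis parameter at 26°S:
f = 2Ω sin φ = 2 × 7.29×10⁻⁵ × sin 26° = 6.39×10⁻⁵ s⁻¹
Geostrophic balance rearranged: |∂P/∂n| = f ρ V_g
|∂P/∂n| = 6.39×10⁻⁵ × 1.16 × 48.0 = 3.56×10⁻³ Pa/m
Isobar spacing: Δn = ΔP/|∂P/∂n| = 400 Pa / 3.56×10⁻³ Pa/m = 112399 m ≈ 110 km

110 km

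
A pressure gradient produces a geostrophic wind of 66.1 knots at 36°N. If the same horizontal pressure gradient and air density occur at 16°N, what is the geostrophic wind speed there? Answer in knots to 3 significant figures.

With the same pressure gradient and density, V_g ∝ 1/f ∝ 1/sin φ.
V₂ = V₁ · sin φ₁ / sin φ₂ = 66.1 × sin 36° / sin 16°
V₂ = 66.1 × 0.5878/0.2756 = 141 knots

141 knots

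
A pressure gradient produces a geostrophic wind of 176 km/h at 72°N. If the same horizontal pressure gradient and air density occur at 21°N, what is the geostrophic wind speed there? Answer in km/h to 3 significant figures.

With the same pressure gradient and density, V_g ∝ 1/f ∝ 1/sin φ.
V₂ = V₁ · sin φ₁ / sin φ₂ = 176 × sin 72° / sin 21°
V₂ = 176 × 0.9511/0.3584 = 467 km/h

467 km/h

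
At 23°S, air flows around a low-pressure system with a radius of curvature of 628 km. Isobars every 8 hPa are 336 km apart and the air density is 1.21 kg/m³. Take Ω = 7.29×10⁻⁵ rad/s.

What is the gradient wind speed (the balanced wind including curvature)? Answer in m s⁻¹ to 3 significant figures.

21.6 m s⁻¹

Coriolis parameter at 23°S:
f = 2Ω sin φ = 2 × 7.29×10⁻⁵ × sin 23° = 5.70×10⁻⁵ s⁻¹
Pressure gradient: |∂P/∂n| = 800 Pa / 336000 m = 2.38×10⁻³ Pa/m
Geostrophic speed: V_g = |∂P/∂n|/(fρ) = 2.38×10⁻³/(5.70×10⁻⁵ × 1.21) = 34.5 m/s
Around a low, centrifugal force acts outward with Coriolis, so pressure-gradient force balances both:
(1/ρ)|∂P/∂n| = fV + V²/R  →  V² + fR·V − fR·V_g = 0
With fR = 5.70×10⁻⁵ × 628×10³ m = 35.8 m/s:
V = [−fR + √((fR)² + 4 fR V_g)]/2 = [−35.8 + √(35.8² + 4×35.8×34.5)]/2 = 21.6 m/s
Subgeostrophic (V < V_g = 34.5 m/s), as expected around a low.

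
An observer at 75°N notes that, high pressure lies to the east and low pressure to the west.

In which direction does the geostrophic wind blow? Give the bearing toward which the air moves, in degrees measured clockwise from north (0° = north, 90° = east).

The pressure-gradient force points toward the west (bearing 270°).
Geostrophic balance: in the Northern Hemisphere the Coriolis force deflects motion to the right, so the geostrophic wind blows 90° to the right of the pressure-gradient force (low pressure on the left).
Rotating 270° by 90° clockwise gives 000° — the wind blows toward the north.

000°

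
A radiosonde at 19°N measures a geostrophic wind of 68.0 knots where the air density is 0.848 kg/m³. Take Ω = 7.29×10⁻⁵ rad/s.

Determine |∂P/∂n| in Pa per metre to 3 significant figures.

1.41×10⁻³ Pa/m

Coriolis parameter at 19°N:
f = 2Ω sin φ = 2 × 7.29×10⁻⁵ × sin 19° = 4.75×10⁻⁵ s⁻¹
Wind speed in SI: 68.0 knots = 35.0 m/s
Geostrophic balance rearranged: |∂P/∂n| = f ρ V_g
|∂P/∂n| = 4.75×10⁻⁵ × 0.848 × 35.0 = 1.41×10⁻³ Pa/m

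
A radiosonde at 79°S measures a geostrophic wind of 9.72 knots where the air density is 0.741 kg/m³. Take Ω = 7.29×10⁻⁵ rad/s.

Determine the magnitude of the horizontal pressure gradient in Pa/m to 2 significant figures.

5.3×10⁻⁴ Pa/m

Coriolis parameter at 79°S:
f = 2Ω sin φ = 2 × 7.29×10⁻⁵ × sin 79° = 1.43×10⁻⁴ s⁻¹
Wind speed in SI: 9.72 knots = 5.00 m/s
Geostrophic balance rearranged: |∂P/∂n| = f ρ V_g
|∂P/∂n| = 1.43×10⁻⁴ × 0.741 × 5.00 = 5.30×10⁻⁴ Pa/m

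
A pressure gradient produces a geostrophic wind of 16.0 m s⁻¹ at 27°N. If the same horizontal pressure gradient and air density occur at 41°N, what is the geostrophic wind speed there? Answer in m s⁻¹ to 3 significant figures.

With the same pressure gradient and density, V_g ∝ 1/f ∝ 1/sin φ.
V₂ = V₁ · sin φ₁ / sin φ₂ = 16.0 × sin 27° / sin 41°
V₂ = 16.0 × 0.4540/0.6561 = 11.1 m s⁻¹

11.1 m s⁻¹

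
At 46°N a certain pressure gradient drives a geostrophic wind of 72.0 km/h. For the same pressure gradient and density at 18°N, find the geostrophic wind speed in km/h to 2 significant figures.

With the same pressure gradient and density, V_g ∝ 1/f ∝ 1/sin φ.
V₂ = V₁ · sin φ₁ / sin φ₂ = 72.0 × sin 46° / sin 18°
V₂ = 72.0 × 0.7193/0.3090 = 170 km/h

170 km/h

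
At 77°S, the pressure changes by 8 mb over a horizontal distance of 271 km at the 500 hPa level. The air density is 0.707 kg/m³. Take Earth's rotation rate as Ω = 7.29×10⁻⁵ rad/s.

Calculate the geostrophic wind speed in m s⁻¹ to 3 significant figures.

29.4 m s⁻¹

Coriolis parameter at 77°S:
f = 2Ω sin φ = 2 × 7.29×10⁻⁵ × sin 77° = 1.42×10⁻⁴ s⁻¹
Pressure gradient: |∂P/∂n| = 800 Pa / 271000 m = 2.95×10⁻³ Pa/m
Geostrophic balance (pressure-gradient force = Coriolis force):
V_g = (1/(fρ)) |∂P/∂n| = 2.95×10⁻³ / (1.42×10⁻⁴ × 0.707) = 29.4 m/s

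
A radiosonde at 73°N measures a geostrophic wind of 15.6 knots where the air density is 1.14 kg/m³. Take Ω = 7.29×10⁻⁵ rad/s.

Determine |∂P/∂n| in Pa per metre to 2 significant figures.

1.3×10⁻³ Pa/m

Coriolis parameter at 73°N:
f = 2Ω sin φ = 2 × 7.29×10⁻⁵ × sin 73° = 1.39×10⁻⁴ s⁻¹
Wind speed in SI: 15.6 knots = 8.03 m/s
Geostrophic balance rearranged: |∂P/∂n| = f ρ V_g
|∂P/∂n| = 1.39×10⁻⁴ × 1.14 × 8.03 = 1.28×10⁻³ Pa/m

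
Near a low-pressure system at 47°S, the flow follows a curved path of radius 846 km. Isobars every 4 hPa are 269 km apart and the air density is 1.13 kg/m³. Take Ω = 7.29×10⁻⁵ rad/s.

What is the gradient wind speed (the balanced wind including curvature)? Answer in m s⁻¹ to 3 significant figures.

Coriolis parameter at 47°S:
f = 2Ω sin φ = 2 × 7.29×10⁻⁵ × sin 47° = 1.07×10⁻⁴ s⁻¹
Pressure gradient: |∂P/∂n| = 400 Pa / 269000 m = 1.49×10⁻³ Pa/m
Geostrophic speed: V_g = |∂P/∂n|/(fρ) = 1.49×10⁻³/(1.07×10⁻⁴ × 1.13) = 12.3 m/s
Around a low, centrifugal force acts outward with Coriolis, so pressure-gradient force balances both:
(1/ρ)|∂P/∂n| = fV + V²/R  →  V² + fR·V − fR·V_g = 0
With fR = 1.07×10⁻⁴ × 846×10³ m = 90.2 m/s:
V = [−fR + √((fR)² + 4 fR V_g)]/2 = [−90.2 + √(90.2² + 4×90.2×12.3)]/2 = 11 m/s
Subgeostrophic (V < V_g = 12.3 m/s), as expected around a low.

11.0 m s⁻¹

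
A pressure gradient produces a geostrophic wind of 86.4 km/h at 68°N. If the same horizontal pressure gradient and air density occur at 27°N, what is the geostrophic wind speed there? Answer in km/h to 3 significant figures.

176 km/h

With the same pressure gradient and density, V_g ∝ 1/f ∝ 1/sin φ.
V₂ = V₁ · sin φ₁ / sin φ₂ = 86.4 × sin 68° / sin 27°
V₂ = 86.4 × 0.9272/0.4540 = 176 km/h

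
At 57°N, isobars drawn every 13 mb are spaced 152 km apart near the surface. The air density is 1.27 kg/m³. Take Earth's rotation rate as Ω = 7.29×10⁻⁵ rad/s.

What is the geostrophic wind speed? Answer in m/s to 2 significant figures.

Coriolis parameter at 57°N:
f = 2Ω sin φ = 2 × 7.29×10⁻⁵ × sin 57° = 1.22×10⁻⁴ s⁻¹
Pressure gradient: |∂P/∂n| = 1300 Pa / 152000 m = 8.55×10⁻³ Pa/m
Geostrophic balance (pressure-gradient force = Coriolis force):
V_g = (1/(fρ)) |∂P/∂n| = 8.55×10⁻³ / (1.22×10⁻⁴ × 1.27) = 55.1 m/s

55 m/s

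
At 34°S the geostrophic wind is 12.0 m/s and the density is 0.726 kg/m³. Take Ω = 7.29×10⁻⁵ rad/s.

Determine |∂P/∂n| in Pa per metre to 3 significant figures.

7.10×10⁻⁴ Pa/m

Coriolis parameter at 34°S:
f = 2Ω sin φ = 2 × 7.29×10⁻⁵ × sin 34° = 8.15×10⁻⁵ s⁻¹
Geostrophic balance rearranged: |∂P/∂n| = f ρ V_g
|∂P/∂n| = 8.15×10⁻⁵ × 0.726 × 12.0 = 7.10×10⁻⁴ Pa/m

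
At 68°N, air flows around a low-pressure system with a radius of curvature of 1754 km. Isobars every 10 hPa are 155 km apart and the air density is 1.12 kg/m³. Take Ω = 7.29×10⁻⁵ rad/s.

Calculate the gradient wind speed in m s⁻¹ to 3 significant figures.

36.9 m s⁻¹

Coriolis parameter at 68°N:
f = 2Ω sin φ = 2 × 7.29×10⁻⁵ × sin 68° = 1.35×10⁻⁴ s⁻¹
Pressure gradient: |∂P/∂n| = 1000 Pa / 155000 m = 6.45×10⁻³ Pa/m
Geostrophic speed: V_g = |∂P/∂n|/(fρ) = 6.45×10⁻³/(1.35×10⁻⁴ × 1.12) = 42.6 m/s
Around a low, centrifugal force acts outward with Coriolis, so pressure-gradient force balances both:
(1/ρ)|∂P/∂n| = fV + V²/R  →  V² + fR·V − fR·V_g = 0
With fR = 1.35×10⁻⁴ × 1754×10³ m = 237 m/s:
V = [−fR + √((fR)² + 4 fR V_g)]/2 = [−237 + √(237² + 4×237×42.6)]/2 = 36.9 m/s
Subgeostrophic (V < V_g = 42.6 m/s), as expected around a low.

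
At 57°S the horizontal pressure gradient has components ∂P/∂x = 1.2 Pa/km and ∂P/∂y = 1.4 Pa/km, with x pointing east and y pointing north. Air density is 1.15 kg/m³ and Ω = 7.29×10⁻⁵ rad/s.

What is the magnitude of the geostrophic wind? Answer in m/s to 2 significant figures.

13 m/s

Coriolis parameter at 57°S:
f = 2Ω sin φ = 2 × 7.29×10⁻⁵ × sin 57° = 1.22×10⁻⁴ s⁻¹
In the Southern Hemisphere f is negative: f = −1.22×10⁻⁴ s⁻¹.
Component geostrophic relations (x east, y north):
u_g = −(1/(fρ)) ∂P/∂y,  v_g = (1/(fρ)) ∂P/∂x
u_g = −(1.4×10⁻³)/(−1.22×10⁻⁴ × 1.15) = 9.96 m/s;  v_g = (1.2×10⁻³)/(−1.22×10⁻⁴ × 1.15) = −8.53 m/s
|V_g| = √(u_g² + v_g²) = 13.1 m/s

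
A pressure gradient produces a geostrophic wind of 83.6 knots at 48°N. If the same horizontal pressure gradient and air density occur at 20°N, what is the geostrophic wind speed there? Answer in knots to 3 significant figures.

182 knots

With the same pressure gradient and density, V_g ∝ 1/f ∝ 1/sin φ.
V₂ = V₁ · sin φ₁ / sin φ₂ = 83.6 × sin 48° / sin 20°
V₂ = 83.6 × 0.7431/0.3420 = 182 knots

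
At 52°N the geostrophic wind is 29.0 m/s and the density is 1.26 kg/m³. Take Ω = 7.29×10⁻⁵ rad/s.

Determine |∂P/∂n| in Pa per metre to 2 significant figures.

4.2×10⁻³ Pa/m

Coriolis parameter at 52°N:
f = 2Ω sin φ = 2 × 7.29×10⁻⁵ × sin 52° = 1.15×10⁻⁴ s⁻¹
Geostrophic balance rearranged: |∂P/∂n| = f ρ V_g
|∂P/∂n| = 1.15×10⁻⁴ × 1.26 × 29.0 = 4.20×10⁻³ Pa/m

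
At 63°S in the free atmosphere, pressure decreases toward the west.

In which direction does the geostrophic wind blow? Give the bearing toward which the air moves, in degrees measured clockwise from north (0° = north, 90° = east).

180°

The pressure-gradient force points toward the west (bearing 270°).
Geostrophic balance: in the Southern Hemisphere the Coriolis force deflects motion to the left, so the geostrophic wind blows 90° to the left of the pressure-gradient force (low pressure on the right).
Rotating 270° by 90° counterclockwise gives 180° — the wind blows toward the south.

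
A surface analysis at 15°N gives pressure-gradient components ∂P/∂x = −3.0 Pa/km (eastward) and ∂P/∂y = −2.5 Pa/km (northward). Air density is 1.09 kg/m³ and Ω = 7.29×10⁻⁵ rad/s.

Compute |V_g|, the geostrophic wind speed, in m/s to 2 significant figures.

Coriolis parameter at 15°N:
f = 2Ω sin φ = 2 × 7.29×10⁻⁵ × sin 15° = 3.77×10⁻⁵ s⁻¹
Component geostrophic relations (x east, y north):
u_g = −(1/(fρ)) ∂P/∂y,  v_g = (1/(fρ)) ∂P/∂x
u_g = −(−2.5×10⁻³)/(3.77×10⁻⁵ × 1.09) = 60.8 m/s;  v_g = (−3.0×10⁻³)/(3.77×10⁻⁵ × 1.09) = −72.9 m/s
|V_g| = √(u_g² + v_g²) = 94.9 m/s

95 m/s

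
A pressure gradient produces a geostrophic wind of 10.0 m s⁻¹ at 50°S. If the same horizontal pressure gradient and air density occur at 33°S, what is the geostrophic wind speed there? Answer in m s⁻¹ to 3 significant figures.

14.1 m s⁻¹

With the same pressure gradient and density, V_g ∝ 1/f ∝ 1/sin φ.
V₂ = V₁ · sin φ₁ / sin φ₂ = 10.0 × sin 50° / sin 33°
V₂ = 10.0 × 0.7660/0.5446 = 14.1 m s⁻¹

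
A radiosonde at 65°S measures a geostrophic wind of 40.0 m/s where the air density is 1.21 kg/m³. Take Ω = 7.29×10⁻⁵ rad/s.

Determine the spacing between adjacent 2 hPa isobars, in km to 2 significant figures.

Coriolis parameter at 65°S:
f = 2Ω sin φ = 2 × 7.29×10⁻⁵ × sin 65° = 1.32×10⁻⁴ s⁻¹
Geostrophic balance rearranged: |∂P/∂n| = f ρ V_g
|∂P/∂n| = 1.32×10⁻⁴ × 1.21 × 40.0 = 6.40×10⁻³ Pa/m
Isobar spacing: Δn = ΔP/|∂P/∂n| = 200 Pa / 6.40×10⁻³ Pa/m = 31272 m ≈ 31 km

31 km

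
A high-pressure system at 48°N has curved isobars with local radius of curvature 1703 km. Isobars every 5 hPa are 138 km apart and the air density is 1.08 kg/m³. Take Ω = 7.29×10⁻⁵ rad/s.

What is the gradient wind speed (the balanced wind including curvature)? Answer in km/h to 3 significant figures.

Coriolis parameter at 48°N:
f = 2Ω sin φ = 2 × 7.29×10⁻⁵ × sin 48° = 1.08×10⁻⁴ s⁻¹
Pressure gradient: |∂P/∂n| = 500 Pa / 138000 m = 3.62×10⁻³ Pa/m
Geostrophic speed: V_g = |∂P/∂n|/(fρ) = 3.62×10⁻³/(1.08×10⁻⁴ × 1.08) = 31.0 m/s
Around a high, pressure-gradient force acts outward with centrifugal, so Coriolis balances both:
fV = (1/ρ)|∂P/∂n| + V²/R  →  V² − fR·V + fR·V_g = 0
With fR = 1.08×10⁻⁴ × 1703×10³ m = 185 m/s:
V = [fR − √((fR)² − 4 fR V_g)]/2 = [185 − √(185² − 4×185×31)]/2 = 39.4 m/s
Supergeostrophic (V > V_g = 31 m/s), as expected around a high.
Converting: 39.4 m/s × 3.6 = 142 km/h

142 km/h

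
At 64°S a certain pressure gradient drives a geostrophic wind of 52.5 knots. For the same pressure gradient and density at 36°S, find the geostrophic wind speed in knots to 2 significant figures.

80 knots

With the same pressure gradient and density, V_g ∝ 1/f ∝ 1/sin φ.
V₂ = V₁ · sin φ₁ / sin φ₂ = 52.5 × sin 64° / sin 36°
V₂ = 52.5 × 0.8988/0.5878 = 80 knots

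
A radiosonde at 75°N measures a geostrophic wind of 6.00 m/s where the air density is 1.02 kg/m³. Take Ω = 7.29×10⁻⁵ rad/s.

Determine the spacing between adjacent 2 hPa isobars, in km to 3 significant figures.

232 km

Coriolis parameter at 75°N:
f = 2Ω sin φ = 2 × 7.29×10⁻⁵ × sin 75° = 1.41×10⁻⁴ s⁻¹
Geostrophic balance rearranged: |∂P/∂n| = f ρ V_g
|∂P/∂n| = 1.41×10⁻⁴ × 1.02 × 6.00 = 8.62×10⁻⁴ Pa/m
Isobar spacing: Δn = ΔP/|∂P/∂n| = 200 Pa / 8.62×10⁻⁴ Pa/m = 232048 m ≈ 232 km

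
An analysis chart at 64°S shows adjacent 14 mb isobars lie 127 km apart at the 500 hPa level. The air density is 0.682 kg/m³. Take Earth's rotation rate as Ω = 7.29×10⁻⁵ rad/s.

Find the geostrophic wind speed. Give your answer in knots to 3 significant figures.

Coriolis parameter at 64°S:
f = 2Ω sin φ = 2 × 7.29×10⁻⁵ × sin 64° = 1.31×10⁻⁴ s⁻¹
Pressure gradient: |∂P/∂n| = 1400 Pa / 127000 m = 1.10×10⁻² Pa/m
Geostrophic balance (pressure-gradient force = Coriolis force):
V_g = (1/(fρ)) |∂P/∂n| = 1.10×10⁻² / (1.31×10⁻⁴ × 0.682) = 123 m/s
Converting: 123 m/s × 1.944 = 240 knots

240 knots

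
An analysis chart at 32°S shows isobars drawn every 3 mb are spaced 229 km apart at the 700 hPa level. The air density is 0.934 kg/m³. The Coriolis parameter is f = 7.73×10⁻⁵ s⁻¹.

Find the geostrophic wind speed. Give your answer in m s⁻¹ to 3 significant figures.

18.1 m s⁻¹

Pressure gradient: |∂P/∂n| = 300 Pa / 229000 m = 1.31×10⁻³ Pa/m
Geostrophic balance (pressure-gradient force = Coriolis force):
V_g = (1/(fρ)) |∂P/∂n| = 1.31×10⁻³ / (7.73×10⁻⁵ × 0.934) = 18.1 m/s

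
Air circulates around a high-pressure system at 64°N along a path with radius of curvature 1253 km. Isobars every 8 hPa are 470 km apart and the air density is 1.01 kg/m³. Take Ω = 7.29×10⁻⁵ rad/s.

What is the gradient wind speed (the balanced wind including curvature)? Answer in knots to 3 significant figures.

27.3 knots

Coriolis parameter at 64°N:
f = 2Ω sin φ = 2 × 7.29×10⁻⁵ × sin 64° = 1.31×10⁻⁴ s⁻¹
Pressure gradient: |∂P/∂n| = 800 Pa / 470000 m = 1.70×10⁻³ Pa/m
Geostrophic speed: V_g = |∂P/∂n|/(fρ) = 1.70×10⁻³/(1.31×10⁻⁴ × 1.01) = 12.9 m/s
Around a high, pressure-gradient force acts outward with centrifugal, so Coriolis balances both:
fV = (1/ρ)|∂P/∂n| + V²/R  →  V² − fR·V + fR·V_g = 0
With fR = 1.31×10⁻⁴ × 1253×10³ m = 164 m/s:
V = [fR − √((fR)² − 4 fR V_g)]/2 = [164 − √(164² − 4×164×12.9)]/2 = 14.1 m/s
Supergeostrophic (V > V_g = 12.9 m/s), as expected around a high.
Converting: 14.1 m/s × 1.944 = 27.3 knots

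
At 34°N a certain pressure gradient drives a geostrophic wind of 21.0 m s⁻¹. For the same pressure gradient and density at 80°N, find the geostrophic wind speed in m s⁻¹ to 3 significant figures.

With the same pressure gradient and density, V_g ∝ 1/f ∝ 1/sin φ.
V₂ = V₁ · sin φ₁ / sin φ₂ = 21.0 × sin 34° / sin 80°
V₂ = 21.0 × 0.5592/0.9848 = 11.9 m s⁻¹

11.9 m s⁻¹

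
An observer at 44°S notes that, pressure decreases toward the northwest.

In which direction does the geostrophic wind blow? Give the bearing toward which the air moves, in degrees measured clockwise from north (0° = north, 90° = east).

The pressure-gradient force points toward the northwest (bearing 315°).
Geostrophic balance: in the Southern Hemisphere the Coriolis force deflects motion to the left, so the geostrophic wind blows 90° to the left of the pressure-gradient force (low pressure on the right).
Rotating 315° by 90° counterclockwise gives 225° — the wind blows toward the southwest.

225°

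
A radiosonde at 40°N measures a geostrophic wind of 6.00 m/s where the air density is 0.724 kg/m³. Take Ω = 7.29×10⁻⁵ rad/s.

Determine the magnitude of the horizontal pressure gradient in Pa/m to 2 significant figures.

4.1×10⁻⁴ Pa/m

Coriolis parameter at 40°N:
f = 2Ω sin φ = 2 × 7.29×10⁻⁵ × sin 40° = 9.37×10⁻⁵ s⁻¹
Geostrophic balance rearranged: |∂P/∂n| = f ρ V_g
|∂P/∂n| = 9.37×10⁻⁵ × 0.724 × 6.00 = 4.07×10⁻⁴ Pa/m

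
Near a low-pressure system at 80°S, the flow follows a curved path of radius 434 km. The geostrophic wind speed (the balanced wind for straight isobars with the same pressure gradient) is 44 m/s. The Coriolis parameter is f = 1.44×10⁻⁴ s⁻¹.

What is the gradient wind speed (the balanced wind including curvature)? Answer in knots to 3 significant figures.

57.9 knots

Around a low, centrifugal force acts outward with Coriolis, so pressure-gradient force balances both:
(1/ρ)|∂P/∂n| = fV + V²/R  →  V² + fR·V − fR·V_g = 0
With fR = 1.44×10⁻⁴ × 434×10³ m = 62.5 m/s:
V = [−fR + √((fR)² + 4 fR V_g)]/2 = [−62.5 + √(62.5² + 4×62.5×44)]/2 = 29.8 m/s
Subgeostrophic (V < V_g = 44 m/s), as expected around a low.
Converting: 29.8 m/s × 1.944 = 57.9 knots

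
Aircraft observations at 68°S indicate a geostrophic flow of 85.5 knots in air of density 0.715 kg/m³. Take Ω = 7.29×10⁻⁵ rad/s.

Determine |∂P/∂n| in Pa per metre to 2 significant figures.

Coriolis parameter at 68°S:
f = 2Ω sin φ = 2 × 7.29×10⁻⁵ × sin 68° = 1.35×10⁻⁴ s⁻¹
Wind speed in SI: 85.5 knots = 44.0 m/s
Geostrophic balance rearranged: |∂P/∂n| = f ρ V_g
|∂P/∂n| = 1.35×10⁻⁴ × 0.715 × 44.0 = 4.25×10⁻³ Pa/m

4.3×10⁻³ Pa/m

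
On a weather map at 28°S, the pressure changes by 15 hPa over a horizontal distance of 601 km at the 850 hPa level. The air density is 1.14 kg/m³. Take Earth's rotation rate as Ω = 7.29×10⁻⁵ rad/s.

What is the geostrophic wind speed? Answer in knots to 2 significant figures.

Coriolis parameter at 28°S:
f = 2Ω sin φ = 2 × 7.29×10⁻⁵ × sin 28° = 6.84×10⁻⁵ s⁻¹
Pressure gradient: |∂P/∂n| = 1500 Pa / 601000 m = 2.50×10⁻³ Pa/m
Geostrophic balance (pressure-gradient force = Coriolis force):
V_g = (1/(fρ)) |∂P/∂n| = 2.50×10⁻³ / (6.84×10⁻⁵ × 1.14) = 32.0 m/s
Converting: 32.0 m/s × 1.944 = 62 knots

62 knots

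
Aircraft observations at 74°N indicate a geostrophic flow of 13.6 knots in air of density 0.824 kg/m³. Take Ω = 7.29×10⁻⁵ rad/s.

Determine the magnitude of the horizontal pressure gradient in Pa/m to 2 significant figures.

Coriolis parameter at 74°N:
f = 2Ω sin φ = 2 × 7.29×10⁻⁵ × sin 74° = 1.40×10⁻⁴ s⁻¹
Wind speed in SI: 13.6 knots = 7.00 m/s
Geostrophic balance rearranged: |∂P/∂n| = f ρ V_g
|∂P/∂n| = 1.40×10⁻⁴ × 0.824 × 7.00 = 8.08×10⁻⁴ Pa/m

8.1×10⁻⁴ Pa/m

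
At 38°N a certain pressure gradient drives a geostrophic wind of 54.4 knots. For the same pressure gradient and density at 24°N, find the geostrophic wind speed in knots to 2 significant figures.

With the same pressure gradient and density, V_g ∝ 1/f ∝ 1/sin φ.
V₂ = V₁ · sin φ₁ / sin φ₂ = 54.4 × sin 38° / sin 24°
V₂ = 54.4 × 0.6157/0.4067 = 82 knots

82 knots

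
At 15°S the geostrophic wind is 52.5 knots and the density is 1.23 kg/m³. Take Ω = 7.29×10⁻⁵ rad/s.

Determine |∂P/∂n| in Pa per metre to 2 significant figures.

Coriolis parameter at 15°S:
f = 2Ω sin φ = 2 × 7.29×10⁻⁵ × sin 15° = 3.77×10⁻⁵ s⁻¹
Wind speed in SI: 52.5 knots = 27.0 m/s
Geostrophic balance rearranged: |∂P/∂n| = f ρ V_g
|∂P/∂n| = 3.77×10⁻⁵ × 1.23 × 27.0 = 1.25×10⁻³ Pa/m

1.3×10⁻³ Pa/m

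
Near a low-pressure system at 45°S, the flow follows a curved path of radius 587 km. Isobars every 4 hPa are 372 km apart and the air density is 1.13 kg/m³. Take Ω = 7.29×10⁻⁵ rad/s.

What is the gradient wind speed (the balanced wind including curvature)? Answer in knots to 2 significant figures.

16 knots

Coriolis parameter at 45°S:
f = 2Ω sin φ = 2 × 7.29×10⁻⁵ × sin 45° = 1.03×10⁻⁴ s⁻¹
Pressure gradient: |∂P/∂n| = 400 Pa / 372000 m = 1.08×10⁻³ Pa/m
Geostrophic speed: V_g = |∂P/∂n|/(fρ) = 1.08×10⁻³/(1.03×10⁻⁴ × 1.13) = 9.23 m/s
Around a low, centrifugal force acts outward with Coriolis, so pressure-gradient force balances both:
(1/ρ)|∂P/∂n| = fV + V²/R  →  V² + fR·V − fR·V_g = 0
With fR = 1.03×10⁻⁴ × 587×10³ m = 60.5 m/s:
V = [−fR + √((fR)² + 4 fR V_g)]/2 = [−60.5 + √(60.5² + 4×60.5×9.23)]/2 = 8.14 m/s
Subgeostrophic (V < V_g = 9.23 m/s), as expected around a low.
Converting: 8.14 m/s × 1.944 = 16 knots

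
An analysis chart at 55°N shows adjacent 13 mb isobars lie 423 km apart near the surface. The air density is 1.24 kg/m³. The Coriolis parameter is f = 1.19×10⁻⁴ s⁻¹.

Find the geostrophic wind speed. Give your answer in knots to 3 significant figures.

40.5 knots

Pressure gradient: |∂P/∂n| = 1300 Pa / 423000 m = 3.07×10⁻³ Pa/m
Geostrophic balance (pressure-gradient force = Coriolis force):
V_g = (1/(fρ)) |∂P/∂n| = 3.07×10⁻³ / (1.19×10⁻⁴ × 1.24) = 20.8 m/s
Converting: 20.8 m/s × 1.944 = 40.5 knots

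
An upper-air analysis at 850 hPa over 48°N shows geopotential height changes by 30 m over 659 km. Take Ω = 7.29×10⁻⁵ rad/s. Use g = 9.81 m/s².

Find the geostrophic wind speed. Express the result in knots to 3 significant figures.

Coriolis parameter at 48°N:
f = 2Ω sin φ = 2 × 7.29×10⁻⁵ × sin 48° = 1.08×10⁻⁴ s⁻¹
Height gradient: |∂Z/∂n| = 30 m / 659000 m = 4.55×10⁻⁵
On a pressure surface, geostrophic balance gives V_g = (g/f)|∂Z/∂n|:
V_g = 9.81 × 4.55×10⁻⁵ / 1.08×10⁻⁴ = 4.12 m/s
Converting: 4.12 m/s × 1.944 = 8.01 knots

8.01 knots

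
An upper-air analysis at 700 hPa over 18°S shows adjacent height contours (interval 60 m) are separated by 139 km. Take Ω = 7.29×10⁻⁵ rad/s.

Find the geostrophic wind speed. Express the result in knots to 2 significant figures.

180 knots

Coriolis parameter at 18°S:
f = 2Ω sin φ = 2 × 7.29×10⁻⁵ × sin 18° = 4.51×10⁻⁵ s⁻¹
Height gradient: |∂Z/∂n| = 60 m / 139000 m = 4.32×10⁻⁴
On a pressure surface, geostrophic balance gives V_g = (g/f)|∂Z/∂n|:
V_g = 9.81 × 4.32×10⁻⁴ / 4.51×10⁻⁵ = 94.0 m/s
Converting: 94.0 m/s × 1.944 = 180 knots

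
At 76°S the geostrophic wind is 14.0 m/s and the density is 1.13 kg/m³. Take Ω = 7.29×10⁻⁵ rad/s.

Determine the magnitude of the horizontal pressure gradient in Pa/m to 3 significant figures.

2.24×10⁻³ Pa/m

Coriolis parameter at 76°S:
f = 2Ω sin φ = 2 × 7.29×10⁻⁵ × sin 76° = 1.41×10⁻⁴ s⁻¹
Geostrophic balance rearranged: |∂P/∂n| = f ρ V_g
|∂P/∂n| = 1.41×10⁻⁴ × 1.13 × 14.0 = 2.24×10⁻³ Pa/m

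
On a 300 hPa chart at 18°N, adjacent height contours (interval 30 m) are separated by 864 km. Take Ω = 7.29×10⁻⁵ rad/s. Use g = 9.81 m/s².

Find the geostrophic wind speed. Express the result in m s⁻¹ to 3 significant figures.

7.56 m s⁻¹

Coriolis parameter at 18°N:
f = 2Ω sin φ = 2 × 7.29×10⁻⁵ × sin 18° = 4.51×10⁻⁵ s⁻¹
Height gradient: |∂Z/∂n| = 30 m / 864000 m = 3.47×10⁻⁵
On a pressure surface, geostrophic balance gives V_g = (g/f)|∂Z/∂n|:
V_g = 9.81 × 3.47×10⁻⁵ / 4.51×10⁻⁵ = 7.56 m/s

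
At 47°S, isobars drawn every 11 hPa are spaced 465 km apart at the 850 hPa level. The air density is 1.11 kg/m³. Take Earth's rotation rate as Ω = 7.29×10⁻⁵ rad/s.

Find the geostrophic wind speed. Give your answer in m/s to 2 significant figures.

20 m/s

Coriolis parameter at 47°S:
f = 2Ω sin φ = 2 × 7.29×10⁻⁵ × sin 47° = 1.07×10⁻⁴ s⁻¹
Pressure gradient: |∂P/∂n| = 1100 Pa / 465000 m = 2.37×10⁻³ Pa/m
Geostrophic balance (pressure-gradient force = Coriolis force):
V_g = (1/(fρ)) |∂P/∂n| = 2.37×10⁻³ / (1.07×10⁻⁴ × 1.11) = 20.0 m/s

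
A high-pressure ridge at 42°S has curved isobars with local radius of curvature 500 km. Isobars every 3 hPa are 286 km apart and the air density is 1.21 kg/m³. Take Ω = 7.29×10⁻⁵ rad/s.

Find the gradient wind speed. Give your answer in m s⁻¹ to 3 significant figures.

Coriolis parameter at 42°S:
f = 2Ω sin φ = 2 × 7.29×10⁻⁵ × sin 42° = 9.76×10⁻⁵ s⁻¹
Pressure gradient: |∂P/∂n| = 300 Pa / 286000 m = 1.05×10⁻³ Pa/m
Geostrophic speed: V_g = |∂P/∂n|/(fρ) = 1.05×10⁻³/(9.76×10⁻⁵ × 1.21) = 8.89 m/s
Around a high, pressure-gradient force acts outward with centrifugal, so Coriolis balances both:
fV = (1/ρ)|∂P/∂n| + V²/R  →  V² − fR·V + fR·V_g = 0
With fR = 9.76×10⁻⁵ × 500×10³ m = 48.8 m/s:
V = [fR − √((fR)² − 4 fR V_g)]/2 = [48.8 − √(48.8² − 4×48.8×8.89)]/2 = 11.7 m/s
Supergeostrophic (V > V_g = 8.89 m/s), as expected around a high.

11.7 m s⁻¹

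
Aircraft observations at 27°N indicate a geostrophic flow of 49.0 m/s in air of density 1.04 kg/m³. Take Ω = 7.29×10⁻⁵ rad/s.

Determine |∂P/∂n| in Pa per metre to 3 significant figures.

Coriolis parameter at 27°N:
f = 2Ω sin φ = 2 × 7.29×10⁻⁵ × sin 27° = 6.62×10⁻⁵ s⁻¹
Geostrophic balance rearranged: |∂P/∂n| = f ρ V_g
|∂P/∂n| = 6.62×10⁻⁵ × 1.04 × 49.0 = 3.37×10⁻³ Pa/m

3.37×10⁻³ Pa/m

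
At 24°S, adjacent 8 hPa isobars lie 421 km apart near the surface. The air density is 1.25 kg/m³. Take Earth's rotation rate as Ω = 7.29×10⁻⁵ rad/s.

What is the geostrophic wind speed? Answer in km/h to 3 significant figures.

92.3 km/h

Coriolis parameter at 24°S:
f = 2Ω sin φ = 2 × 7.29×10⁻⁵ × sin 24° = 5.93×10⁻⁵ s⁻¹
Pressure gradient: |∂P/∂n| = 800 Pa / 421000 m = 1.90×10⁻³ Pa/m
Geostrophic balance (pressure-gradient force = Coriolis force):
V_g = (1/(fρ)) |∂P/∂n| = 1.90×10⁻³ / (5.93×10⁻⁵ × 1.25) = 25.6 m/s
Converting: 25.6 m/s × 3.6 = 92.3 km/h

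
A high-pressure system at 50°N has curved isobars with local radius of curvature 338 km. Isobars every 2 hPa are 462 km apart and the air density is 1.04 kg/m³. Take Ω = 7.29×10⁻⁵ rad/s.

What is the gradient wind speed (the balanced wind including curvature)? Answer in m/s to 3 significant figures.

Coriolis parameter at 50°N:
f = 2Ω sin φ = 2 × 7.29×10⁻⁵ × sin 50° = 1.12×10⁻⁴ s⁻¹
Pressure gradient: |∂P/∂n| = 200 Pa / 462000 m = 4.33×10⁻⁴ Pa/m
Geostrophic speed: V_g = |∂P/∂n|/(fρ) = 4.33×10⁻⁴/(1.12×10⁻⁴ × 1.04) = 3.73 m/s
Around a high, pressure-gradient force acts outward with centrifugal, so Coriolis balances both:
fV = (1/ρ)|∂P/∂n| + V²/R  →  V² − fR·V + fR·V_g = 0
With fR = 1.12×10⁻⁴ × 338×10³ m = 37.8 m/s:
V = [fR − √((fR)² − 4 fR V_g)]/2 = [37.8 − √(37.8² − 4×37.8×3.73)]/2 = 4.19 m/s
Supergeostrophic (V > V_g = 3.73 m/s), as expected around a high.

4.19 m/s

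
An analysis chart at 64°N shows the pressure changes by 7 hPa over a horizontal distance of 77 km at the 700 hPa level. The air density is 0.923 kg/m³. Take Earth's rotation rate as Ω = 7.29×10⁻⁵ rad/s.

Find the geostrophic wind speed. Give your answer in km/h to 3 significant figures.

Coriolis parameter at 64°N:
f = 2Ω sin φ = 2 × 7.29×10⁻⁵ × sin 64° = 1.31×10⁻⁴ s⁻¹
Pressure gradient: |∂P/∂n| = 700 Pa / 77000 m = 9.09×10⁻³ Pa/m
Geostrophic balance (pressure-gradient force = Coriolis force):
V_g = (1/(fρ)) |∂P/∂n| = 9.09×10⁻³ / (1.31×10⁻⁴ × 0.923) = 75.2 m/s
Converting: 75.2 m/s × 3.6 = 271 km/h

271 km/h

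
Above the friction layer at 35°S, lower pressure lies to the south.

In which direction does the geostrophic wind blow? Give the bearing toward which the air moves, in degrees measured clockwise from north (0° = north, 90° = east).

090°

The pressure-gradient force points toward the south (bearing 180°).
Geostrophic balance: in the Southern Hemisphere the Coriolis force deflects motion to the left, so the geostrophic wind blows 90° to the left of the pressure-gradient force (low pressure on the right).
Rotating 180° by 90° counterclockwise gives 090° — the wind blows toward the east.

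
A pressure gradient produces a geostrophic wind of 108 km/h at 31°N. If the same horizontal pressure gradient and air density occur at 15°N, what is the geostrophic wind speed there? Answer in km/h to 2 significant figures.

With the same pressure gradient and density, V_g ∝ 1/f ∝ 1/sin φ.
V₂ = V₁ · sin φ₁ / sin φ₂ = 108 × sin 31° / sin 15°
V₂ = 108 × 0.5150/0.2588 = 210 km/h

210 km/h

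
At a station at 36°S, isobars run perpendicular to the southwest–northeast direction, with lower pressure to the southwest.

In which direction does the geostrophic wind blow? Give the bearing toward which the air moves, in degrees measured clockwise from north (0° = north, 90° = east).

135°

The pressure-gradient force points toward the southwest (bearing 225°).
Geostrophic balance: in the Southern Hemisphere the Coriolis force deflects motion to the left, so the geostrophic wind blows 90° to the left of the pressure-gradient force (low pressure on the right).
Rotating 225° by 90° counterclockwise gives 135° — the wind blows toward the southeast.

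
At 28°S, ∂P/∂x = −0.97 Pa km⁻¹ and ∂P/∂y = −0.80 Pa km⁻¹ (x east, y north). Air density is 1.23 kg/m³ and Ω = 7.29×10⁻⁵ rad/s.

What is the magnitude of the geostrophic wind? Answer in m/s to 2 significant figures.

Coriolis parameter at 28°S:
f = 2Ω sin φ = 2 × 7.29×10⁻⁵ × sin 28° = 6.84×10⁻⁵ s⁻¹
In the Southern Hemisphere f is negative: f = −6.84×10⁻⁵ s⁻¹.
Component geostrophic relations (x east, y north):
u_g = −(1/(fρ)) ∂P/∂y,  v_g = (1/(fρ)) ∂P/∂x
u_g = −(−0.80×10⁻³)/(−6.84×10⁻⁵ × 1.23) = −9.50 m/s;  v_g = (−0.97×10⁻³)/(−6.84×10⁻⁵ × 1.23) = 11.5 m/s
|V_g| = √(u_g² + v_g²) = 14.9 m/s

15 m/s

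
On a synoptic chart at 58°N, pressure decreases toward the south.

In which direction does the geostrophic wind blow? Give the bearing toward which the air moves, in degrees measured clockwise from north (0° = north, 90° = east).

270°

The pressure-gradient force points toward the south (bearing 180°).
Geostrophic balance: in the Northern Hemisphere the Coriolis force deflects motion to the right, so the geostrophic wind blows 90° to the right of the pressure-gradient force (low pressure on the left).
Rotating 180° by 90° clockwise gives 270° — the wind blows toward the west.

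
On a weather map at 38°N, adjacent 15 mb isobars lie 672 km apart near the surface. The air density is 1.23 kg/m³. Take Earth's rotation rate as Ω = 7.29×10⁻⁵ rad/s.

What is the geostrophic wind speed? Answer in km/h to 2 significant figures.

Coriolis parameter at 38°N:
f = 2Ω sin φ = 2 × 7.29×10⁻⁵ × sin 38° = 8.98×10⁻⁵ s⁻¹
Pressure gradient: |∂P/∂n| = 1500 Pa / 672000 m = 2.23×10⁻³ Pa/m
Geostrophic balance (pressure-gradient force = Coriolis force):
V_g = (1/(fρ)) |∂P/∂n| = 2.23×10⁻³ / (8.98×10⁻⁵ × 1.23) = 20.2 m/s
Converting: 20.2 m/s × 3.6 = 73 km/h

73 km/h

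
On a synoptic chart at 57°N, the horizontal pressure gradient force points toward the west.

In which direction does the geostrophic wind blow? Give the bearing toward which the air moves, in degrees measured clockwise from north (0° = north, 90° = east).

000°

The pressure-gradient force points toward the west (bearing 270°).
Geostrophic balance: in the Northern Hemisphere the Coriolis force deflects motion to the right, so the geostrophic wind blows 90° to the right of the pressure-gradient force (low pressure on the left).
Rotating 270° by 90° clockwise gives 000° — the wind blows toward the north.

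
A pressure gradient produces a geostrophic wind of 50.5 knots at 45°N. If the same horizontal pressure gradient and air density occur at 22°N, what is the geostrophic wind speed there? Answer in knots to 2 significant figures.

With the same pressure gradient and density, V_g ∝ 1/f ∝ 1/sin φ.
V₂ = V₁ · sin φ₁ / sin φ₂ = 50.5 × sin 45° / sin 22°
V₂ = 50.5 × 0.7071/0.3746 = 95 knots

95 knots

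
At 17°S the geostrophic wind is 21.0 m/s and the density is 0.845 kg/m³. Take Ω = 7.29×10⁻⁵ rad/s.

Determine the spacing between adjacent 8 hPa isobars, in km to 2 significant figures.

Coriolis parameter at 17°S:
f = 2Ω sin φ = 2 × 7.29×10⁻⁵ × sin 17° = 4.26×10⁻⁵ s⁻¹
Geostrophic balance rearranged: |∂P/∂n| = f ρ V_g
|∂P/∂n| = 4.26×10⁻⁵ × 0.845 × 21.0 = 7.56×10⁻⁴ Pa/m
Isobar spacing: Δn = ΔP/|∂P/∂n| = 800 Pa / 7.56×10⁻⁴ Pa/m = 1057599 m ≈ 1100 km

1100 km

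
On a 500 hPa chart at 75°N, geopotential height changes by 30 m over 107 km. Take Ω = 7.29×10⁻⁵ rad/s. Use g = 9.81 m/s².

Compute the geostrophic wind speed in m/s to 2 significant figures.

20 m/s

Coriolis parameter at 75°N:
f = 2Ω sin φ = 2 × 7.29×10⁻⁵ × sin 75° = 1.41×10⁻⁴ s⁻¹
Height gradient: |∂Z/∂n| = 30 m / 107000 m = 2.80×10⁻⁴
On a pressure surface, geostrophic balance gives V_g = (g/f)|∂Z/∂n|:
V_g = 9.81 × 2.80×10⁻⁴ / 1.41×10⁻⁴ = 19.5 m/s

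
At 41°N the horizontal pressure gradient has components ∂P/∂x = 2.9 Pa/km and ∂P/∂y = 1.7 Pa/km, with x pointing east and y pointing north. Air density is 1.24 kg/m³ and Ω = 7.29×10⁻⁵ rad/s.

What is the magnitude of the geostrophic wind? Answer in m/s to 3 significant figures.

Coriolis parameter at 41°N:
f = 2Ω sin φ = 2 × 7.29×10⁻⁵ × sin 41° = 9.57×10⁻⁵ s⁻¹
Component geostrophic relations (x east, y north):
u_g = −(1/(fρ)) ∂P/∂y,  v_g = (1/(fρ)) ∂P/∂x
u_g = −(1.7×10⁻³)/(9.57×10⁻⁵ × 1.24) = −14.3 m/s;  v_g = (2.9×10⁻³)/(9.57×10⁻⁵ × 1.24) = 24.4 m/s
|V_g| = √(u_g² + v_g²) = 28.3 m/s

28.3 m/s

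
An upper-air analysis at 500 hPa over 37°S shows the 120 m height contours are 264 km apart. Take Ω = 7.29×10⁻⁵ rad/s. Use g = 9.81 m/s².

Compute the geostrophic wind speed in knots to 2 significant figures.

99 knots

Coriolis parameter at 37°S:
f = 2Ω sin φ = 2 × 7.29×10⁻⁵ × sin 37° = 8.77×10⁻⁵ s⁻¹
Height gradient: |∂Z/∂n| = 120 m / 264000 m = 4.55×10⁻⁴
On a pressure surface, geostrophic balance gives V_g = (g/f)|∂Z/∂n|:
V_g = 9.81 × 4.55×10⁻⁴ / 8.77×10⁻⁵ = 50.8 m/s
Converting: 50.8 m/s × 1.944 = 99 knots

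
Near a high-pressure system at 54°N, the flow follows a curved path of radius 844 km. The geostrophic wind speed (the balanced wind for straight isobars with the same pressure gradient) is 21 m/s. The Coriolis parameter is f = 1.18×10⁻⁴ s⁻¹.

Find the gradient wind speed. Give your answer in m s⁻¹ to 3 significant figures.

30.1 m s⁻¹

Around a high, pressure-gradient force acts outward with centrifugal, so Coriolis balances both:
fV = (1/ρ)|∂P/∂n| + V²/R  →  V² − fR·V + fR·V_g = 0
With fR = 1.18×10⁻⁴ × 844×10³ m = 99.6 m/s:
V = [fR − √((fR)² − 4 fR V_g)]/2 = [99.6 − √(99.6² − 4×99.6×21)]/2 = 30.1 m/s
Supergeostrophic (V > V_g = 21 m/s), as expected around a high.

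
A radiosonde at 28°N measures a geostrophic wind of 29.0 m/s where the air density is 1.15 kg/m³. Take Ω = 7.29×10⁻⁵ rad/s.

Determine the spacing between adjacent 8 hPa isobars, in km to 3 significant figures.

Coriolis parameter at 28°N:
f = 2Ω sin φ = 2 × 7.29×10⁻⁵ × sin 28° = 6.84×10⁻⁵ s⁻¹
Geostrophic balance rearranged: |∂P/∂n| = f ρ V_g
|∂P/∂n| = 6.84×10⁻⁵ × 1.15 × 29.0 = 2.28×10⁻³ Pa/m
Isobar spacing: Δn = ΔP/|∂P/∂n| = 800 Pa / 2.28×10⁻³ Pa/m = 350451 m ≈ 350 km

350 km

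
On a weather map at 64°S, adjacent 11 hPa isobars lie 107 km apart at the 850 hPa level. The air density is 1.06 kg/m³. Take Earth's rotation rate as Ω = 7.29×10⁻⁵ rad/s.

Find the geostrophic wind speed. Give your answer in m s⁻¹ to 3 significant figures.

Coriolis parameter at 64°S:
f = 2Ω sin φ = 2 × 7.29×10⁻⁵ × sin 64° = 1.31×10⁻⁴ s⁻¹
Pressure gradient: |∂P/∂n| = 1100 Pa / 107000 m = 1.03×10⁻² Pa/m
Geostrophic balance (pressure-gradient force = Coriolis force):
V_g = (1/(fρ)) |∂P/∂n| = 1.03×10⁻² / (1.31×10⁻⁴ × 1.06) = 74.0 m/s

74.0 m s⁻¹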